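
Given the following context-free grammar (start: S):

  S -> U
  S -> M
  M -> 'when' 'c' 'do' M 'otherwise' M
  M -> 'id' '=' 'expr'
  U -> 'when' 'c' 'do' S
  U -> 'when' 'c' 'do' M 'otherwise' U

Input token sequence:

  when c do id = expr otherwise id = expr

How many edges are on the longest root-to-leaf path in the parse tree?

3

[S [M when c do [M id = expr] otherwise [M id = expr]]]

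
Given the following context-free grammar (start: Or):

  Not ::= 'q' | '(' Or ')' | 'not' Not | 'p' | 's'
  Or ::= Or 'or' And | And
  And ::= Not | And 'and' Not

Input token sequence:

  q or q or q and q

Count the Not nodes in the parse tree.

[Or [Or [Or [And [Not q]]] or [And [Not q]]] or [And [And [Not q]] and [Not q]]]

4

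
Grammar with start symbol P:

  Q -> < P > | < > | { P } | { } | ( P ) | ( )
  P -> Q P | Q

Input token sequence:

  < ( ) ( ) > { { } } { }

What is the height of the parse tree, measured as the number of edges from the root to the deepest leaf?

5

[P [Q < [P [Q ( )] [P [Q ( )]]] >] [P [Q { [P [Q { }]] }] [P [Q { }]]]]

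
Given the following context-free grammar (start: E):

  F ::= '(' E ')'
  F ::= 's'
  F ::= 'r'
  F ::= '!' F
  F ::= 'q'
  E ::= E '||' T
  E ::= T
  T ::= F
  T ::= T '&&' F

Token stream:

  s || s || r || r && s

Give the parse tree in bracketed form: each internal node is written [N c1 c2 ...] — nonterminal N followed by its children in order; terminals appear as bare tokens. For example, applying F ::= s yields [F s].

E
E || T
E || T || T
E || T || T || T
T || T || T || T
F || T || T || T
s || T || T || T
s || F || T || T
s || s || T || T
s || s || F || T
s || s || r || T
s || s || r || T && F
s || s || r || F && F
s || s || r || r && F
s || s || r || r && s

[E [E [E [E [T [F s]]] || [T [F s]]] || [T [F r]]] || [T [T [F r]] && [F s]]]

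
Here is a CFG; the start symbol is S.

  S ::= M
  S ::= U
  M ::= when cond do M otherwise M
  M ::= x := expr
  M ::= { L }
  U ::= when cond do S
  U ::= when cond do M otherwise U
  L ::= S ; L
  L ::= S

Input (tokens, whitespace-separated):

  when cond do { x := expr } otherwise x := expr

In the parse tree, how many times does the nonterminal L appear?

1

[S [M when cond do [M { [L [S [M x := expr]]] }] otherwise [M x := expr]]]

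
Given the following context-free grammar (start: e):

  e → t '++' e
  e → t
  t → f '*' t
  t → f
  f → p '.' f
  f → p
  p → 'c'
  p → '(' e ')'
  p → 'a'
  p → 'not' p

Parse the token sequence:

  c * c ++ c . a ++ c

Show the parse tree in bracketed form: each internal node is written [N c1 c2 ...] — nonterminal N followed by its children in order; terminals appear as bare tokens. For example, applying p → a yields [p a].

e
t ++ e
f * t ++ e
p * t ++ e
c * t ++ e
c * f ++ e
c * p ++ e
c * c ++ e
c * c ++ t ++ e
c * c ++ f ++ e
c * c ++ p . f ++ e
c * c ++ c . f ++ e
c * c ++ c . p ++ e
c * c ++ c . a ++ e
c * c ++ c . a ++ t
c * c ++ c . a ++ f
c * c ++ c . a ++ p
c * c ++ c . a ++ c

[e [t [f [p c]] * [t [f [p c]]]] ++ [e [t [f [p c] . [f [p a]]]] ++ [e [t [f [p c]]]]]]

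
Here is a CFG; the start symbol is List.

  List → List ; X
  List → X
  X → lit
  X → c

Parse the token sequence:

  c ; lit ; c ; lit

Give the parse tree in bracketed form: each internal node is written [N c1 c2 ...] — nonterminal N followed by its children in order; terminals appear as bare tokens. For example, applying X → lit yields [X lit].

[List [List [List [List [X c]] ; [X lit]] ; [X c]] ; [X lit]]

List
List ; X
List ; X ; X
List ; X ; X ; X
X ; X ; X ; X
c ; X ; X ; X
c ; lit ; X ; X
c ; lit ; c ; X
c ; lit ; c ; lit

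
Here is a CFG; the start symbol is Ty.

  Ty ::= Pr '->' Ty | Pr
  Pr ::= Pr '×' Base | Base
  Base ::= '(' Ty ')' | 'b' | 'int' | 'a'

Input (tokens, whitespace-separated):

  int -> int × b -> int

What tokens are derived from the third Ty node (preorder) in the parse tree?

[Ty [Pr [Base int]] -> [Ty [Pr [Pr [Base int]] × [Base b]] -> [Ty [Pr [Base int]]]]]

int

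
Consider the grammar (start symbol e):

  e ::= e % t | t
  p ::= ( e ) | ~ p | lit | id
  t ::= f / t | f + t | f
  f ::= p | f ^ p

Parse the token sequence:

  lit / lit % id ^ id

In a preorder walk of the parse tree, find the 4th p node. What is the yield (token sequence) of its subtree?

id

[e [e [t [f [p lit]] / [t [f [p lit]]]]] % [t [f [f [p id]] ^ [p id]]]]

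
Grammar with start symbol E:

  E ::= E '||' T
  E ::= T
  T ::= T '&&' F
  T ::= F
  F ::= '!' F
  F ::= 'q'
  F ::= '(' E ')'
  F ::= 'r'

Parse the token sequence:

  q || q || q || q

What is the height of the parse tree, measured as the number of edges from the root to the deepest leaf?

[E [E [E [E [T [F q]]] || [T [F q]]] || [T [F q]]] || [T [F q]]]

6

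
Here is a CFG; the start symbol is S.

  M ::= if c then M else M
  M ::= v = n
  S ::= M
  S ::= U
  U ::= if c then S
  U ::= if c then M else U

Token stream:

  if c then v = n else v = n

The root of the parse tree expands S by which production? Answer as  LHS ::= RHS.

[S [M if c then [M v = n] else [M v = n]]]

S ::= M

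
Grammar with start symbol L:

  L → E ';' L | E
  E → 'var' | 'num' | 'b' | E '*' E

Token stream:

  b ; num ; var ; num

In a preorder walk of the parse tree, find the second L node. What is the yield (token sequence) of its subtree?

[L [E b] ; [L [E num] ; [L [E var] ; [L [E num]]]]]

num ; var ; num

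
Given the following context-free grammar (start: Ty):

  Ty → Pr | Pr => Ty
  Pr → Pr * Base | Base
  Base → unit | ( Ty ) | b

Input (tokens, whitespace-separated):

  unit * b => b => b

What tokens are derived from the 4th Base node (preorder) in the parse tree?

[Ty [Pr [Pr [Base unit]] * [Base b]] => [Ty [Pr [Base b]] => [Ty [Pr [Base b]]]]]

b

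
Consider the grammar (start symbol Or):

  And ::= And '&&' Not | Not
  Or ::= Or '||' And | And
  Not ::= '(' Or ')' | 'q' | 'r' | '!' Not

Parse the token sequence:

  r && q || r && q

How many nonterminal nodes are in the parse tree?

[Or [Or [And [And [Not r]] && [Not q]]] || [And [And [Not r]] && [Not q]]]

10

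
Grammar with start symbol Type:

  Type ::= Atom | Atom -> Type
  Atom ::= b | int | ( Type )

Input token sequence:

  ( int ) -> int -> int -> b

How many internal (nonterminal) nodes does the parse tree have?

[Type [Atom ( [Type [Atom int]] )] -> [Type [Atom int] -> [Type [Atom int] -> [Type [Atom b]]]]]

10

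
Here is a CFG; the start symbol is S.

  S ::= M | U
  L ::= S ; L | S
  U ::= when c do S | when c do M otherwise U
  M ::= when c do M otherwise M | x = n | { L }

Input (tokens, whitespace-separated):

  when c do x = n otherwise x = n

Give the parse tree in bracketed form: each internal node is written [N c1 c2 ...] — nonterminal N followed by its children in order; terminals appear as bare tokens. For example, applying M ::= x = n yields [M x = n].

S
M
when c do M otherwise M
when c do x = n otherwise M
when c do x = n otherwise x = n

[S [M when c do [M x = n] otherwise [M x = n]]]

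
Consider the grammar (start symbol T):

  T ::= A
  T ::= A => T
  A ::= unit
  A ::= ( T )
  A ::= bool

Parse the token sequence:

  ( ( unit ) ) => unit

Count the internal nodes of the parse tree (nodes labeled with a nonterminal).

8

[T [A ( [T [A ( [T [A unit]] )]] )] => [T [A unit]]]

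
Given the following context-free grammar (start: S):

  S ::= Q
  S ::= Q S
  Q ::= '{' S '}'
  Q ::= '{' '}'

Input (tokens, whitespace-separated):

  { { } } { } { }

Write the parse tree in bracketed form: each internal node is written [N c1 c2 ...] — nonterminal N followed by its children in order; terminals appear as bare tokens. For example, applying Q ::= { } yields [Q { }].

[S [Q { [S [Q { }]] }] [S [Q { }] [S [Q { }]]]]

S
Q S
{ S } S
{ Q } S
{ { } } S
{ { } } Q S
{ { } } { } S
{ { } } { } Q
{ { } } { } { }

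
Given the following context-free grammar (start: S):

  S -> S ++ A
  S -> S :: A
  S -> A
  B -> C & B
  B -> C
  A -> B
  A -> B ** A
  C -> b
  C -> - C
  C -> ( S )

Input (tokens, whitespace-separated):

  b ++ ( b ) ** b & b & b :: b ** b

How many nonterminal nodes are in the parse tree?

26

[S [S [S [A [B [C b]]]] ++ [A [B [C ( [S [A [B [C b]]]] )]] ** [A [B [C b] & [B [C b] & [B [C b]]]]]]] :: [A [B [C b]] ** [A [B [C b]]]]]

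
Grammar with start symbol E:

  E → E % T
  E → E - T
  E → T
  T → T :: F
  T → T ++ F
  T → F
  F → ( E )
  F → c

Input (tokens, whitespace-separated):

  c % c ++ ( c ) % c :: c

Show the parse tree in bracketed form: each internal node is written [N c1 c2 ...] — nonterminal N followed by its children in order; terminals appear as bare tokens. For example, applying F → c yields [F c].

E
E % T
E % T % T
T % T % T
F % T % T
c % T % T
c % T ++ F % T
c % F ++ F % T
c % c ++ F % T
c % c ++ ( E ) % T
c % c ++ ( T ) % T
c % c ++ ( F ) % T
c % c ++ ( c ) % T
c % c ++ ( c ) % T :: F
c % c ++ ( c ) % F :: F
c % c ++ ( c ) % c :: F
c % c ++ ( c ) % c :: c

[E [E [E [T [F c]]] % [T [T [F c]] ++ [F ( [E [T [F c]]] )]]] % [T [T [F c]] :: [F c]]]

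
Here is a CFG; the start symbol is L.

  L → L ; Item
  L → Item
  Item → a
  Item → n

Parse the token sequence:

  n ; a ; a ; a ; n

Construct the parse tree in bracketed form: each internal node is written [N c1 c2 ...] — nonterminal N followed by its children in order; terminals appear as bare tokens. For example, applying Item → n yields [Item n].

L
L ; Item
L ; Item ; Item
L ; Item ; Item ; Item
L ; Item ; Item ; Item ; Item
Item ; Item ; Item ; Item ; Item
n ; Item ; Item ; Item ; Item
n ; a ; Item ; Item ; Item
n ; a ; a ; Item ; Item
n ; a ; a ; a ; Item
n ; a ; a ; a ; n

[L [L [L [L [L [Item n]] ; [Item a]] ; [Item a]] ; [Item a]] ; [Item n]]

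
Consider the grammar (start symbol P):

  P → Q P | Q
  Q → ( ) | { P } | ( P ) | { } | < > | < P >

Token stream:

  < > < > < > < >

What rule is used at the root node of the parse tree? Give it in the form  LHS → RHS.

P → Q P

[P [Q < >] [P [Q < >] [P [Q < >] [P [Q < >]]]]]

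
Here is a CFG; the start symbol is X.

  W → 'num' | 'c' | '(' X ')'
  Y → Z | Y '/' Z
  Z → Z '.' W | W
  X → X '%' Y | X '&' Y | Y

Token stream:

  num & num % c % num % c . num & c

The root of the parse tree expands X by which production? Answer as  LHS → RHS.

X → X '&' Y

[X [X [X [X [X [X [Y [Z [W num]]]] & [Y [Z [W num]]]] % [Y [Z [W c]]]] % [Y [Z [W num]]]] % [Y [Z [Z [W c]] . [W num]]]] & [Y [Z [W c]]]]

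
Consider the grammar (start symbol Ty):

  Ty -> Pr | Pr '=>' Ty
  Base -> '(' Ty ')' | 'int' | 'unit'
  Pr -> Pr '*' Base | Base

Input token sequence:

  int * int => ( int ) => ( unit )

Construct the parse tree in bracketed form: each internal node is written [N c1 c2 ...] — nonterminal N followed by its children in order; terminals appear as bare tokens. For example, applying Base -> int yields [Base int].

[Ty [Pr [Pr [Base int]] * [Base int]] => [Ty [Pr [Base ( [Ty [Pr [Base int]]] )]] => [Ty [Pr [Base ( [Ty [Pr [Base unit]]] )]]]]]

Ty
Pr => Ty
Pr * Base => Ty
Base * Base => Ty
int * Base => Ty
int * int => Ty
int * int => Pr => Ty
int * int => Base => Ty
int * int => ( Ty ) => Ty
int * int => ( Pr ) => Ty
int * int => ( Base ) => Ty
int * int => ( int ) => Ty
int * int => ( int ) => Pr
int * int => ( int ) => Base
int * int => ( int ) => ( Ty )
int * int => ( int ) => ( Pr )
int * int => ( int ) => ( Base )
int * int => ( int ) => ( unit )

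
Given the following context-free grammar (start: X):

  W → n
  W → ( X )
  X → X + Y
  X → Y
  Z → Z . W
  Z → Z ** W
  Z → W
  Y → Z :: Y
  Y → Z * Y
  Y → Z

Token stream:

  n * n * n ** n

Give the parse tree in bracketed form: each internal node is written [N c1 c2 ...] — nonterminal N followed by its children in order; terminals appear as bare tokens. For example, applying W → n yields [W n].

X
Y
Z * Y
W * Y
n * Y
n * Z * Y
n * W * Y
n * n * Y
n * n * Z
n * n * Z ** W
n * n * W ** W
n * n * n ** W
n * n * n ** n

[X [Y [Z [W n]] * [Y [Z [W n]] * [Y [Z [Z [W n]] ** [W n]]]]]]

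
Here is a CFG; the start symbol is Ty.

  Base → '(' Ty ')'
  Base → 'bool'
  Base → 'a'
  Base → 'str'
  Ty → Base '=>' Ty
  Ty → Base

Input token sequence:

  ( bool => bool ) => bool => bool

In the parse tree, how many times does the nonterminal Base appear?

5

[Ty [Base ( [Ty [Base bool] => [Ty [Base bool]]] )] => [Ty [Base bool] => [Ty [Base bool]]]]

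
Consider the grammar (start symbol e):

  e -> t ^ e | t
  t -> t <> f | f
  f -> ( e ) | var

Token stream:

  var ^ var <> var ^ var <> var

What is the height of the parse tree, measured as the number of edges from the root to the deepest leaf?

[e [t [f var]] ^ [e [t [t [f var]] <> [f var]] ^ [e [t [t [f var]] <> [f var]]]]]

6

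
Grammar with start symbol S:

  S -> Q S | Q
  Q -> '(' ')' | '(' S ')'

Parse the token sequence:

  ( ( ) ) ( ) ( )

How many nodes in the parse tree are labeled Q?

[S [Q ( [S [Q ( )]] )] [S [Q ( )] [S [Q ( )]]]]

4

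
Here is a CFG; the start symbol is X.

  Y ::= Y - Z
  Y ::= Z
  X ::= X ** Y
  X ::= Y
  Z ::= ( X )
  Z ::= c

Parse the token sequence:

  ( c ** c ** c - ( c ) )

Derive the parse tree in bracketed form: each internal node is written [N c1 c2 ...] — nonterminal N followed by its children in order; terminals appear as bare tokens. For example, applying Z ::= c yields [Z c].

[X [Y [Z ( [X [X [X [Y [Z c]]] ** [Y [Z c]]] ** [Y [Y [Z c]] - [Z ( [X [Y [Z c]]] )]]] )]]]

X
Y
Z
( X )
( X ** Y )
( X ** Y ** Y )
( Y ** Y ** Y )
( Z ** Y ** Y )
( c ** Y ** Y )
( c ** Z ** Y )
( c ** c ** Y )
( c ** c ** Y - Z )
( c ** c ** Z - Z )
( c ** c ** c - Z )
( c ** c ** c - ( X ) )
( c ** c ** c - ( Y ) )
( c ** c ** c - ( Z ) )
( c ** c ** c - ( c ) )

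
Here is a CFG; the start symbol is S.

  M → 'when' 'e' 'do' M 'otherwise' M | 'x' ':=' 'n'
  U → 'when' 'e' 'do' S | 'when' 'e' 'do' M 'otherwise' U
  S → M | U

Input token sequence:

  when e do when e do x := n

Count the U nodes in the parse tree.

2

[S [U when e do [S [U when e do [S [M x := n]]]]]]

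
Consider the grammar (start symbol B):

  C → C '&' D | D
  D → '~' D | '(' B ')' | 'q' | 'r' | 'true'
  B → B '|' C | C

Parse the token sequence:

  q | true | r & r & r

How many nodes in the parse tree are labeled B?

3

[B [B [B [C [D q]]] | [C [D true]]] | [C [C [C [D r]] & [D r]] & [D r]]]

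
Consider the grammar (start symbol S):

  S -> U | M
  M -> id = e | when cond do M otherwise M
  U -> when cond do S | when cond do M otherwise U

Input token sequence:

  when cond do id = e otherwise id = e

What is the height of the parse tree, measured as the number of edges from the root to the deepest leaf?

3

[S [M when cond do [M id = e] otherwise [M id = e]]]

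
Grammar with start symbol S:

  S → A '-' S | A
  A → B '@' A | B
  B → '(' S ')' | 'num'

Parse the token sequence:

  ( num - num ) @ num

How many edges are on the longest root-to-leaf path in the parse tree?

7

[S [A [B ( [S [A [B num]] - [S [A [B num]]]] )] @ [A [B num]]]]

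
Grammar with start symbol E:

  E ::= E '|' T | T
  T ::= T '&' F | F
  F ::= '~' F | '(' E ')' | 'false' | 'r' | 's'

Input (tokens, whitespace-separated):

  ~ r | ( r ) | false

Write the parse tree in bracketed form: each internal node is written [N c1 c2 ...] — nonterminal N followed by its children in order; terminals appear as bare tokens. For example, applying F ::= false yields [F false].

E
E | T
E | T | T
T | T | T
F | T | T
~ F | T | T
~ r | T | T
~ r | F | T
~ r | ( E ) | T
~ r | ( T ) | T
~ r | ( F ) | T
~ r | ( r ) | T
~ r | ( r ) | F
~ r | ( r ) | false

[E [E [E [T [F ~ [F r]]]] | [T [F ( [E [T [F r]]] )]]] | [T [F false]]]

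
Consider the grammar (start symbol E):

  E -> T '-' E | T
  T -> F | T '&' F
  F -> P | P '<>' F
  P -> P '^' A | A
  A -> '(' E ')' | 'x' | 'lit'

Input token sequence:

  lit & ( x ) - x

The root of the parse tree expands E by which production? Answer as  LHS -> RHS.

E -> T '-' E

[E [T [T [F [P [A lit]]]] & [F [P [A ( [E [T [F [P [A x]]]]] )]]]] - [E [T [F [P [A x]]]]]]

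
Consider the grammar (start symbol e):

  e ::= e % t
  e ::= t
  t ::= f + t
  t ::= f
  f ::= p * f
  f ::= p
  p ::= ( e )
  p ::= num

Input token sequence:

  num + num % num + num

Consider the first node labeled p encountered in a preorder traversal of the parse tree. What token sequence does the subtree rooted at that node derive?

[e [e [t [f [p num]] + [t [f [p num]]]]] % [t [f [p num]] + [t [f [p num]]]]]

num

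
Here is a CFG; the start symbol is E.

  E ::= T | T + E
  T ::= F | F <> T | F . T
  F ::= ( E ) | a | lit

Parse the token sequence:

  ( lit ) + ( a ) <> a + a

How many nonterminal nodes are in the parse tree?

17

[E [T [F ( [E [T [F lit]]] )]] + [E [T [F ( [E [T [F a]]] )] <> [T [F a]]] + [E [T [F a]]]]]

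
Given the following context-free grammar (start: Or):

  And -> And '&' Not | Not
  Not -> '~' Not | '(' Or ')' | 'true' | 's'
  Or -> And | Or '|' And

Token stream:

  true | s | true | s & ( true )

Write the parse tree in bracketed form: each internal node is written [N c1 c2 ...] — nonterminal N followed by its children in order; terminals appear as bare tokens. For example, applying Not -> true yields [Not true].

[Or [Or [Or [Or [And [Not true]]] | [And [Not s]]] | [And [Not true]]] | [And [And [Not s]] & [Not ( [Or [And [Not true]]] )]]]

Or
Or | And
Or | And | And
Or | And | And | And
And | And | And | And
Not | And | And | And
true | And | And | And
true | Not | And | And
true | s | And | And
true | s | Not | And
true | s | true | And
true | s | true | And & Not
true | s | true | Not & Not
true | s | true | s & Not
true | s | true | s & ( Or )
true | s | true | s & ( And )
true | s | true | s & ( Not )
true | s | true | s & ( true )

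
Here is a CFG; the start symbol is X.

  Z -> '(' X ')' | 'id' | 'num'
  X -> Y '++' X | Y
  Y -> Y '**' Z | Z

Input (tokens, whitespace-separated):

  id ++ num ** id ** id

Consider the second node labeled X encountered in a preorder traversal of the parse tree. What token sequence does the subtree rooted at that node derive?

num ** id ** id

[X [Y [Z id]] ++ [X [Y [Y [Y [Z num]] ** [Z id]] ** [Z id]]]]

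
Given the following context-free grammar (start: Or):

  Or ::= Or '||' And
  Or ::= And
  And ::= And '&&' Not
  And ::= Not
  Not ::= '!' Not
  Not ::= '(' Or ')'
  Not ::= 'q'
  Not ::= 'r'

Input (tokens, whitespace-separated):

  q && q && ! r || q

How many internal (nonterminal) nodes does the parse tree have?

11

[Or [Or [And [And [And [Not q]] && [Not q]] && [Not ! [Not r]]]] || [And [Not q]]]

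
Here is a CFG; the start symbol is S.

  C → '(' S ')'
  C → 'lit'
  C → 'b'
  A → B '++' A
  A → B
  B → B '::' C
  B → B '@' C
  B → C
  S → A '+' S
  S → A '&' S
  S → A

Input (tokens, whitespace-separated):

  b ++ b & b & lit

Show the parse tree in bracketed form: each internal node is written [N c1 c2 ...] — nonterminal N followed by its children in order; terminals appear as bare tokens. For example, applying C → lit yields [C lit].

S
A & S
B ++ A & S
C ++ A & S
b ++ A & S
b ++ B & S
b ++ C & S
b ++ b & S
b ++ b & A & S
b ++ b & B & S
b ++ b & C & S
b ++ b & b & S
b ++ b & b & A
b ++ b & b & B
b ++ b & b & C
b ++ b & b & lit

[S [A [B [C b]] ++ [A [B [C b]]]] & [S [A [B [C b]]] & [S [A [B [C lit]]]]]]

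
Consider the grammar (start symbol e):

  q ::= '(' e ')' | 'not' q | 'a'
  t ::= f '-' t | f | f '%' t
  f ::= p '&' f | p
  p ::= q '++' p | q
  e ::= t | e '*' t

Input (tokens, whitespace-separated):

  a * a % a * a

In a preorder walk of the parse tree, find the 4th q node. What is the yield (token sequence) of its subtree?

[e [e [e [t [f [p [q a]]]]] * [t [f [p [q a]]] % [t [f [p [q a]]]]]] * [t [f [p [q a]]]]]

a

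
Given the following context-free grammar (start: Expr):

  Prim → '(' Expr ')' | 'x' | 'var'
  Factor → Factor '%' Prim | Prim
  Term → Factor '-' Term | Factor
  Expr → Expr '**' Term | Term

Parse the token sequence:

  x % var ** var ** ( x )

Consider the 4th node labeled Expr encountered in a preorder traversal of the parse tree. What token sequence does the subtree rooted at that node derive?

[Expr [Expr [Expr [Term [Factor [Factor [Prim x]] % [Prim var]]]] ** [Term [Factor [Prim var]]]] ** [Term [Factor [Prim ( [Expr [Term [Factor [Prim x]]]] )]]]]

x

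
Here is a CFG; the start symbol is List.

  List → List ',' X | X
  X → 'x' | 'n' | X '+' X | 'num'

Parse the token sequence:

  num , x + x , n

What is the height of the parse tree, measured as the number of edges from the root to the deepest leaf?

[List [List [List [X num]] , [X [X x] + [X x]]] , [X n]]

4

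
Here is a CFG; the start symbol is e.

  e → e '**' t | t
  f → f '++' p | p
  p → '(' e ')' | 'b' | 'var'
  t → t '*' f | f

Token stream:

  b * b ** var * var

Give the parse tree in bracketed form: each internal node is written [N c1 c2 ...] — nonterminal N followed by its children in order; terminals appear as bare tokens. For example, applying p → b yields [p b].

[e [e [t [t [f [p b]]] * [f [p b]]]] ** [t [t [f [p var]]] * [f [p var]]]]

e
e ** t
t ** t
t * f ** t
f * f ** t
p * f ** t
b * f ** t
b * p ** t
b * b ** t
b * b ** t * f
b * b ** f * f
b * b ** p * f
b * b ** var * f
b * b ** var * p
b * b ** var * var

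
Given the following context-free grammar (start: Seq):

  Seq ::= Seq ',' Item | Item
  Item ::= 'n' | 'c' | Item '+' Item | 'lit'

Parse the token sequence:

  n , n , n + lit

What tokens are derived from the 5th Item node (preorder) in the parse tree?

lit

[Seq [Seq [Seq [Item n]] , [Item n]] , [Item [Item n] + [Item lit]]]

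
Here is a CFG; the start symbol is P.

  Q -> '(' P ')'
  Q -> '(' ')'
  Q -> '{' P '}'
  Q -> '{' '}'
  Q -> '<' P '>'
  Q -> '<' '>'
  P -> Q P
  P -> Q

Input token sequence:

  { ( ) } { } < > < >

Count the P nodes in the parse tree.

5

[P [Q { [P [Q ( )]] }] [P [Q { }] [P [Q < >] [P [Q < >]]]]]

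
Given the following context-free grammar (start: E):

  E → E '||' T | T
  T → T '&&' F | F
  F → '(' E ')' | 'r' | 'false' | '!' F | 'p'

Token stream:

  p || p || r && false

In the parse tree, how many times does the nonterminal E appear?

[E [E [E [T [F p]]] || [T [F p]]] || [T [T [F r]] && [F false]]]

3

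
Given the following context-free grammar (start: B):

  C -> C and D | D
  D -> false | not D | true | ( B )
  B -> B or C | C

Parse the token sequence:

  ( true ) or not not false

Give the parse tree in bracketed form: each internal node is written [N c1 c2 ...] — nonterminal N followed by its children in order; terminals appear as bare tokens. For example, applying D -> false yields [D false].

B
B or C
C or C
D or C
( B ) or C
( C ) or C
( D ) or C
( true ) or C
( true ) or D
( true ) or not D
( true ) or not not D
( true ) or not not false

[B [B [C [D ( [B [C [D true]]] )]]] or [C [D not [D not [D false]]]]]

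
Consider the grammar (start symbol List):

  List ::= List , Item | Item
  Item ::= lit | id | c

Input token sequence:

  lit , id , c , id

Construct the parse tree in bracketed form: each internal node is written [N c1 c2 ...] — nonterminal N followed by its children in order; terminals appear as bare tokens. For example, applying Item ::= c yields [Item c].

[List [List [List [List [Item lit]] , [Item id]] , [Item c]] , [Item id]]

List
List , Item
List , Item , Item
List , Item , Item , Item
Item , Item , Item , Item
lit , Item , Item , Item
lit , id , Item , Item
lit , id , c , Item
lit , id , c , id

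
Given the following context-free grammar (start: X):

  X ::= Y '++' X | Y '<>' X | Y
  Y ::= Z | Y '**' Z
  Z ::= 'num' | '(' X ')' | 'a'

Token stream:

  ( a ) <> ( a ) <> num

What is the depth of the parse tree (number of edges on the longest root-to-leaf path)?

[X [Y [Z ( [X [Y [Z a]]] )]] <> [X [Y [Z ( [X [Y [Z a]]] )]] <> [X [Y [Z num]]]]]

7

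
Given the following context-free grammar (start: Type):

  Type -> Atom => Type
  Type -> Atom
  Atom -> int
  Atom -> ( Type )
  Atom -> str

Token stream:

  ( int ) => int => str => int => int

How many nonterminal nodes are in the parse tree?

12

[Type [Atom ( [Type [Atom int]] )] => [Type [Atom int] => [Type [Atom str] => [Type [Atom int] => [Type [Atom int]]]]]]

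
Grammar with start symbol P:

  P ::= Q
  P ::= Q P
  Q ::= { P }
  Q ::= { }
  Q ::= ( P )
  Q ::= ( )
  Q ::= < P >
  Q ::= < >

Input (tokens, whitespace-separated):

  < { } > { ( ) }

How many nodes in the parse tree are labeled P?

4

[P [Q < [P [Q { }]] >] [P [Q { [P [Q ( )]] }]]]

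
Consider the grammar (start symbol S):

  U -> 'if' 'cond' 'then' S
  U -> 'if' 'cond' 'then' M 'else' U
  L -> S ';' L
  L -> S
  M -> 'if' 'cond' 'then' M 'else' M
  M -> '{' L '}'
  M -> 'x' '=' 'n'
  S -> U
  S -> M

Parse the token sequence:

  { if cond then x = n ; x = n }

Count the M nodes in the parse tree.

3

[S [M { [L [S [U if cond then [S [M x = n]]]] ; [L [S [M x = n]]]] }]]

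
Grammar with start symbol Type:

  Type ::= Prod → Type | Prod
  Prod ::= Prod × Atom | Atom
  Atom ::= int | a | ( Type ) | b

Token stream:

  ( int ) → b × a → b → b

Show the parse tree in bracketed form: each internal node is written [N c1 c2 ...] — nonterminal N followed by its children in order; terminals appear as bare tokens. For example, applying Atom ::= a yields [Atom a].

Type
Prod → Type
Atom → Type
( Type ) → Type
( Prod ) → Type
( Atom ) → Type
( int ) → Type
( int ) → Prod → Type
( int ) → Prod × Atom → Type
( int ) → Atom × Atom → Type
( int ) → b × Atom → Type
( int ) → b × a → Type
( int ) → b × a → Prod → Type
( int ) → b × a → Atom → Type
( int ) → b × a → b → Type
( int ) → b × a → b → Prod
( int ) → b × a → b → Atom
( int ) → b × a → b → b

[Type [Prod [Atom ( [Type [Prod [Atom int]]] )]] → [Type [Prod [Prod [Atom b]] × [Atom a]] → [Type [Prod [Atom b]] → [Type [Prod [Atom b]]]]]]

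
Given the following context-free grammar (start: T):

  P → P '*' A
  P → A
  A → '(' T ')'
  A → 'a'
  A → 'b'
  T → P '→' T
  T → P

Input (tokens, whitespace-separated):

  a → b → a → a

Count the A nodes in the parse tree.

[T [P [A a]] → [T [P [A b]] → [T [P [A a]] → [T [P [A a]]]]]]

4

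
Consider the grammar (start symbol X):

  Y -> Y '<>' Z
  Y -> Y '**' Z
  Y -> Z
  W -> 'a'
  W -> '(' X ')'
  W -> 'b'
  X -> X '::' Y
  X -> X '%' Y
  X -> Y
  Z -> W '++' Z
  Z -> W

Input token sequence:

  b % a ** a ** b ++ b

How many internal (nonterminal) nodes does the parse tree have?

16

[X [X [Y [Z [W b]]]] % [Y [Y [Y [Z [W a]]] ** [Z [W a]]] ** [Z [W b] ++ [Z [W b]]]]]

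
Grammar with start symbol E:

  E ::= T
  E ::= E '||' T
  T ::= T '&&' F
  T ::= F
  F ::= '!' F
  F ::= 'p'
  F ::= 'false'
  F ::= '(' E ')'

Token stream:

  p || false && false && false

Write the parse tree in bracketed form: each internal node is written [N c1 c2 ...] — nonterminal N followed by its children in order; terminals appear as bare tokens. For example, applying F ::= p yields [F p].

[E [E [T [F p]]] || [T [T [T [F false]] && [F false]] && [F false]]]

E
E || T
T || T
F || T
p || T
p || T && F
p || T && F && F
p || F && F && F
p || false && F && F
p || false && false && F
p || false && false && false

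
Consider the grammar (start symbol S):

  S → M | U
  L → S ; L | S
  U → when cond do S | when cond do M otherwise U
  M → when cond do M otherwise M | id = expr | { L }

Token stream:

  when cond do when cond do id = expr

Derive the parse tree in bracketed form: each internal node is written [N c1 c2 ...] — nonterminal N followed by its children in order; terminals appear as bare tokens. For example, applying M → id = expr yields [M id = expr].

[S [U when cond do [S [U when cond do [S [M id = expr]]]]]]

S
U
when cond do S
when cond do U
when cond do when cond do S
when cond do when cond do M
when cond do when cond do id = expr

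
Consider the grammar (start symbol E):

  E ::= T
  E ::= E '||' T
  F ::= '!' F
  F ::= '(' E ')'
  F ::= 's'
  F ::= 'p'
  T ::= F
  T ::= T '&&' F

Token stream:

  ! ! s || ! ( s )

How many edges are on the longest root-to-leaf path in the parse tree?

[E [E [T [F ! [F ! [F s]]]]] || [T [F ! [F ( [E [T [F s]]] )]]]]

7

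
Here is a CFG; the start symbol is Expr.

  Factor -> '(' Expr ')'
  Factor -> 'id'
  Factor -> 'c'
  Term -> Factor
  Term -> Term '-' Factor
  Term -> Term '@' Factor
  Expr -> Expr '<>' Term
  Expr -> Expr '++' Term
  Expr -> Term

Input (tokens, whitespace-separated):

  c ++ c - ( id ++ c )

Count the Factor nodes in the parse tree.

[Expr [Expr [Term [Factor c]]] ++ [Term [Term [Factor c]] - [Factor ( [Expr [Expr [Term [Factor id]]] ++ [Term [Factor c]]] )]]]

5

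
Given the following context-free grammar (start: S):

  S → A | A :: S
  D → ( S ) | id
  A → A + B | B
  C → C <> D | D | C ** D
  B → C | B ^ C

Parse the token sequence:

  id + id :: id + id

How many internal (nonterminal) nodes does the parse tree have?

18

[S [A [A [B [C [D id]]]] + [B [C [D id]]]] :: [S [A [A [B [C [D id]]]] + [B [C [D id]]]]]]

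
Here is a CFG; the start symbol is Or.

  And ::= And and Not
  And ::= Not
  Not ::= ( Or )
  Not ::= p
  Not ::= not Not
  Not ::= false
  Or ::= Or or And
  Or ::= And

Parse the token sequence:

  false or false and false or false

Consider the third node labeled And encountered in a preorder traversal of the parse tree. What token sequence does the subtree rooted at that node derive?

false

[Or [Or [Or [And [Not false]]] or [And [And [Not false]] and [Not false]]] or [And [Not false]]]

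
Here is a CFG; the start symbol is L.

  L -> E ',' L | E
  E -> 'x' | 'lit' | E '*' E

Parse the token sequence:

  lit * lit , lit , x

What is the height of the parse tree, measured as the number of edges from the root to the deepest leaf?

[L [E [E lit] * [E lit]] , [L [E lit] , [L [E x]]]]

4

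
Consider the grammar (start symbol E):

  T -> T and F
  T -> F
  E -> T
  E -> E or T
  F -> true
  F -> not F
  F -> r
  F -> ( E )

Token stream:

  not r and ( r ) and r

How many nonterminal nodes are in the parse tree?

11

[E [T [T [T [F not [F r]]] and [F ( [E [T [F r]]] )]] and [F r]]]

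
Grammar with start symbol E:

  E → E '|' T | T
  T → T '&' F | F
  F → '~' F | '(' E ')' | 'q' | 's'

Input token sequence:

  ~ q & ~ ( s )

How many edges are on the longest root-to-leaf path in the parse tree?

7

[E [T [T [F ~ [F q]]] & [F ~ [F ( [E [T [F s]]] )]]]]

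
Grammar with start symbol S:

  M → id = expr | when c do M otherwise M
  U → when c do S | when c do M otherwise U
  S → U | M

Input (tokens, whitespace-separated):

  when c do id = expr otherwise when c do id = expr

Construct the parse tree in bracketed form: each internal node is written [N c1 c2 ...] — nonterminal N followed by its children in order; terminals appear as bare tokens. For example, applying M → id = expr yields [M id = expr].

S
U
when c do M otherwise U
when c do id = expr otherwise U
when c do id = expr otherwise when c do S
when c do id = expr otherwise when c do M
when c do id = expr otherwise when c do id = expr

[S [U when c do [M id = expr] otherwise [U when c do [S [M id = expr]]]]]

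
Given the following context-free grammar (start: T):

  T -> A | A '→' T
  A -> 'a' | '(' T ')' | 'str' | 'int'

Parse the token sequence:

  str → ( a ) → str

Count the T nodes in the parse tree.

[T [A str] → [T [A ( [T [A a]] )] → [T [A str]]]]

4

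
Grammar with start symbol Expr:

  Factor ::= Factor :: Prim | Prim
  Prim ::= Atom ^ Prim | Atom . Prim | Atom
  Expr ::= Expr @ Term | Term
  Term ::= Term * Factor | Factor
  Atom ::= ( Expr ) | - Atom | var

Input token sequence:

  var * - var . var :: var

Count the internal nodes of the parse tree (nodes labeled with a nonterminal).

[Expr [Term [Term [Factor [Prim [Atom var]]]] * [Factor [Factor [Prim [Atom - [Atom var]] . [Prim [Atom var]]]] :: [Prim [Atom var]]]]]

15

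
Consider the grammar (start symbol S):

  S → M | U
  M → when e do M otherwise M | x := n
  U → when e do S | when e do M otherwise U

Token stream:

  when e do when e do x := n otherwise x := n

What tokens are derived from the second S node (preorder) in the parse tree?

[S [U when e do [S [M when e do [M x := n] otherwise [M x := n]]]]]

when e do x := n otherwise x := n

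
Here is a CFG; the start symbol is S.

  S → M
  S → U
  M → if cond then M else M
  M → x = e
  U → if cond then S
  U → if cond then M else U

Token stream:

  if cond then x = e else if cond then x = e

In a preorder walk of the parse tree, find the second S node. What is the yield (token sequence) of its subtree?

x = e

[S [U if cond then [M x = e] else [U if cond then [S [M x = e]]]]]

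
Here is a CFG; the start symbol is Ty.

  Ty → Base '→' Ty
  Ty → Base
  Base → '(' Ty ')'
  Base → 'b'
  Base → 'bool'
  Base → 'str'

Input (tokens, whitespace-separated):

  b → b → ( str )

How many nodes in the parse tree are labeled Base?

[Ty [Base b] → [Ty [Base b] → [Ty [Base ( [Ty [Base str]] )]]]]

4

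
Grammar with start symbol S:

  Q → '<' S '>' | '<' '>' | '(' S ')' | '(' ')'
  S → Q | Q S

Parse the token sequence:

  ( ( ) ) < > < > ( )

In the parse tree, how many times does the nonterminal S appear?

5

[S [Q ( [S [Q ( )]] )] [S [Q < >] [S [Q < >] [S [Q ( )]]]]]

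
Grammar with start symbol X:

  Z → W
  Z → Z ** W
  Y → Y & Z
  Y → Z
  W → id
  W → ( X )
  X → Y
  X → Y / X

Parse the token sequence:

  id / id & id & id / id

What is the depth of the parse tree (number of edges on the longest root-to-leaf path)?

[X [Y [Z [W id]]] / [X [Y [Y [Y [Z [W id]]] & [Z [W id]]] & [Z [W id]]] / [X [Y [Z [W id]]]]]]

7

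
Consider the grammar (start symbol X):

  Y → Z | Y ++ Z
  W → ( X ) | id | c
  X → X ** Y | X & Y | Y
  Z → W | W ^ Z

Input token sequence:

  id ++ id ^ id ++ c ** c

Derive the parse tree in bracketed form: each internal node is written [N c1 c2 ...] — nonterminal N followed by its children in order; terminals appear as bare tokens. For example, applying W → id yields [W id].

X
X ** Y
Y ** Y
Y ++ Z ** Y
Y ++ Z ++ Z ** Y
Z ++ Z ++ Z ** Y
W ++ Z ++ Z ** Y
id ++ Z ++ Z ** Y
id ++ W ^ Z ++ Z ** Y
id ++ id ^ Z ++ Z ** Y
id ++ id ^ W ++ Z ** Y
id ++ id ^ id ++ Z ** Y
id ++ id ^ id ++ W ** Y
id ++ id ^ id ++ c ** Y
id ++ id ^ id ++ c ** Z
id ++ id ^ id ++ c ** W
id ++ id ^ id ++ c ** c

[X [X [Y [Y [Y [Z [W id]]] ++ [Z [W id] ^ [Z [W id]]]] ++ [Z [W c]]]] ** [Y [Z [W c]]]]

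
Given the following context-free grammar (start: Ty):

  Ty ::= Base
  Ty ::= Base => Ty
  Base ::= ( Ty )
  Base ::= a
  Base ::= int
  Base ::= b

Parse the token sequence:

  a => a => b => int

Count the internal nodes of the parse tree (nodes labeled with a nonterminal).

8

[Ty [Base a] => [Ty [Base a] => [Ty [Base b] => [Ty [Base int]]]]]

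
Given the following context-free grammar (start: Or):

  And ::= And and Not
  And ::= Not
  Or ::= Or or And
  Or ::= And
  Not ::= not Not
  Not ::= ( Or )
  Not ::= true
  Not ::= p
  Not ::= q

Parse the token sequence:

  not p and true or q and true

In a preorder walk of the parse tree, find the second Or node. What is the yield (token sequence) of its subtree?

[Or [Or [And [And [Not not [Not p]]] and [Not true]]] or [And [And [Not q]] and [Not true]]]

not p and true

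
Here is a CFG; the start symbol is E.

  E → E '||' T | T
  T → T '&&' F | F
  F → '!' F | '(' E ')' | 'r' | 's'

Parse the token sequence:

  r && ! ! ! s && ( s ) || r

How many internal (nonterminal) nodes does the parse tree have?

[E [E [T [T [T [F r]] && [F ! [F ! [F ! [F s]]]]] && [F ( [E [T [F s]]] )]]] || [T [F r]]]

16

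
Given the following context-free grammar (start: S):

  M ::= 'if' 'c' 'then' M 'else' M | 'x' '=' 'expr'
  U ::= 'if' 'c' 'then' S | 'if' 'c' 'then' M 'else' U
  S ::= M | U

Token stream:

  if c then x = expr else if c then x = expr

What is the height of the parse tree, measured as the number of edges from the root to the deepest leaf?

5

[S [U if c then [M x = expr] else [U if c then [S [M x = expr]]]]]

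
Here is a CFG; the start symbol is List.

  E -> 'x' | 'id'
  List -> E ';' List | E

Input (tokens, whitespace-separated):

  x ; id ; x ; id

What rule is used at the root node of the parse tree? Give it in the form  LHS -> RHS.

List -> E ';' List

[List [E x] ; [List [E id] ; [List [E x] ; [List [E id]]]]]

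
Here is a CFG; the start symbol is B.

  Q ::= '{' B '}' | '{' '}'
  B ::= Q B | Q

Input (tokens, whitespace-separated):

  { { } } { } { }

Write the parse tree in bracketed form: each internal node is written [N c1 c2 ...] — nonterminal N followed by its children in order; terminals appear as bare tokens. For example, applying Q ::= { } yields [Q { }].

B
Q B
{ B } B
{ Q } B
{ { } } B
{ { } } Q B
{ { } } { } B
{ { } } { } Q
{ { } } { } { }

[B [Q { [B [Q { }]] }] [B [Q { }] [B [Q { }]]]]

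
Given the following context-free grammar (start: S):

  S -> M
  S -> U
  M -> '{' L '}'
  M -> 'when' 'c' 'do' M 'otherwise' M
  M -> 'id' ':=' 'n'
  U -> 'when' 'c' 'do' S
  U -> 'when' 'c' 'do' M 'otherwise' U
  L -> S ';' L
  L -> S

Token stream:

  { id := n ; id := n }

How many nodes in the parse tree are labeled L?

2

[S [M { [L [S [M id := n]] ; [L [S [M id := n]]]] }]]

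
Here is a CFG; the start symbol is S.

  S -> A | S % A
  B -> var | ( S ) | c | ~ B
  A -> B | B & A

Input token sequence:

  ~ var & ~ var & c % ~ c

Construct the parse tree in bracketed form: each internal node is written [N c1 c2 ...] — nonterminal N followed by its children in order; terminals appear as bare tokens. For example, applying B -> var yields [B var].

[S [S [A [B ~ [B var]] & [A [B ~ [B var]] & [A [B c]]]]] % [A [B ~ [B c]]]]

S
S % A
A % A
B & A % A
~ B & A % A
~ var & A % A
~ var & B & A % A
~ var & ~ B & A % A
~ var & ~ var & A % A
~ var & ~ var & B % A
~ var & ~ var & c % A
~ var & ~ var & c % B
~ var & ~ var & c % ~ B
~ var & ~ var & c % ~ c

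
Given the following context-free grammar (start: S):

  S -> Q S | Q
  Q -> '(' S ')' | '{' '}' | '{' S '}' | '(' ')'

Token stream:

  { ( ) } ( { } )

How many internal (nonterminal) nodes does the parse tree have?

[S [Q { [S [Q ( )]] }] [S [Q ( [S [Q { }]] )]]]

8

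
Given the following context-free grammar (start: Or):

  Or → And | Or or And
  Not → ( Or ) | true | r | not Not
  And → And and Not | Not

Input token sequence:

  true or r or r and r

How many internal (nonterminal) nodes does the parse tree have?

[Or [Or [Or [And [Not true]]] or [And [Not r]]] or [And [And [Not r]] and [Not r]]]

11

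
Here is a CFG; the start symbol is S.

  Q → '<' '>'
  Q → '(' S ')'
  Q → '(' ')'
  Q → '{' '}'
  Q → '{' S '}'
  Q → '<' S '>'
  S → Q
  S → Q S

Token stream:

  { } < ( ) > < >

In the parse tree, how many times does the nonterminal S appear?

[S [Q { }] [S [Q < [S [Q ( )]] >] [S [Q < >]]]]

4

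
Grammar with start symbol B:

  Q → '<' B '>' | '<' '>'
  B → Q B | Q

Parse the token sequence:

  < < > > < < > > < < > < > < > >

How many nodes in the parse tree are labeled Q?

[B [Q < [B [Q < >]] >] [B [Q < [B [Q < >]] >] [B [Q < [B [Q < >] [B [Q < >] [B [Q < >]]]] >]]]]

8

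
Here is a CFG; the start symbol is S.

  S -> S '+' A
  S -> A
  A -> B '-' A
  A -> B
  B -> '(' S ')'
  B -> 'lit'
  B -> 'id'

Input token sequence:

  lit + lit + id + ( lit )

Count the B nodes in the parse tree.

[S [S [S [S [A [B lit]]] + [A [B lit]]] + [A [B id]]] + [A [B ( [S [A [B lit]]] )]]]

5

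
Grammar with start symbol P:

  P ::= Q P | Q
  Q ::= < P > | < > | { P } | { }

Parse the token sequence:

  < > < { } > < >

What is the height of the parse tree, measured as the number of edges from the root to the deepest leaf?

[P [Q < >] [P [Q < [P [Q { }]] >] [P [Q < >]]]]

5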